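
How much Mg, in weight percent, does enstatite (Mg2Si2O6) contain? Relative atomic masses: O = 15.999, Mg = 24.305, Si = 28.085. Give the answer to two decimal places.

Formula mass = 2·24.305 + 2·28.085 + 6·15.999 = 200.774 g/mol, of which 48.610 g is Mg.
So Mg makes up 48.610/200.774 = 0.2421 of the mass, i.e. 24.21%.

24.21 weight percent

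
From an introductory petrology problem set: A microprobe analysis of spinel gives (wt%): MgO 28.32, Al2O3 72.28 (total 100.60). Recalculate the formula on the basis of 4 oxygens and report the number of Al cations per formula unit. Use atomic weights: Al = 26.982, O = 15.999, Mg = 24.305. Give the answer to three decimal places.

2.004 Al apfu

MgO (M=40.304): mol = 0.70266; Mg = 0.70266, O = 0.70266.
Al2O3 (M=101.961): mol = 0.70890; Al = 1.41780, O = 2.12670.
ΣO = 2.82936; factor = 4/ΣO = 1.41375.
Al apfu = 1.41780 × 1.41375 = 2.004.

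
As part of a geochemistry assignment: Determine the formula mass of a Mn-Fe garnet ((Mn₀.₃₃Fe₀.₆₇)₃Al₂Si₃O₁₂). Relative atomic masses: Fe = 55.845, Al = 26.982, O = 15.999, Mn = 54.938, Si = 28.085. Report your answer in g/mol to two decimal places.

The formula mass is the sum 0.99(54.938) + 2.01(55.845) + 2(26.982) + 3(28.085) + 12(15.999).

496.84 g/mol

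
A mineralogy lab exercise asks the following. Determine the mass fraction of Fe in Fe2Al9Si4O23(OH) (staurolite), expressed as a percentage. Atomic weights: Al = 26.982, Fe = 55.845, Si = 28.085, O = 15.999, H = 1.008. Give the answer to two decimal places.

13.11 wt%

Formula mass = 2·55.845 + 9·26.982 + 4·28.085 + 24·15.999 + 1·1.008 = 851.852 g/mol, of which 111.690 g is Fe.
So Fe makes up 111.690/851.852 = 0.1311 of the mass, i.e. 13.11%.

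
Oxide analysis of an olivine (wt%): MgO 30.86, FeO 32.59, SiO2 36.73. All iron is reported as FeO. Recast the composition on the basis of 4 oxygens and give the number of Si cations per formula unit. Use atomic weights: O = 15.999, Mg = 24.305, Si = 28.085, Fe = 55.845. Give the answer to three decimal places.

MgO: 30.86/40.304 = 0.76568 mol → 0.76568 mol Mg, 0.76568 mol O.
FeO: 32.59/71.844 = 0.45362 mol → 0.45362 mol Fe, 0.45362 mol O.
SiO2: 36.73/60.083 = 0.61132 mol → 0.61132 mol Si, 1.22264 mol O.
Total oxygen = 2.44194 mol. Normalization factor = 4/2.44194 = 1.63804.
Si per 4 O = 0.61132 × 1.63804 = 1.001.

1.001 Si apfu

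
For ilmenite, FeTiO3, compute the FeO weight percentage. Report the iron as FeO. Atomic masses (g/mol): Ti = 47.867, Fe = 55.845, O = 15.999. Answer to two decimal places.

47.36 wt%

M(FeTiO3) = 151.709 g/mol; M(FeO) = 71.844 g/mol.
Moles FeO per formula unit = 1 Fe ÷ 1 = 1.0000.
FeO fraction = (1.0000 × 71.844) / 151.709 = 71.844/151.709 = 0.4736.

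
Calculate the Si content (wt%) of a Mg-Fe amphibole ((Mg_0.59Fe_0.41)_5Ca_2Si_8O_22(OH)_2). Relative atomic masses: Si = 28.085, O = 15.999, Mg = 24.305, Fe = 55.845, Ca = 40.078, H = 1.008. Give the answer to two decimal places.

Formula mass = 2.95*24.305 + 2.05*55.845 + 2*40.078 + 8*28.085 + 24*15.999 + 2*1.008 = 877.010 g/mol, of which 224.680 g is Si.
So Si makes up 224.680/877.010 = 0.2562 of the mass, i.e. 25.62%.

25.62 wt%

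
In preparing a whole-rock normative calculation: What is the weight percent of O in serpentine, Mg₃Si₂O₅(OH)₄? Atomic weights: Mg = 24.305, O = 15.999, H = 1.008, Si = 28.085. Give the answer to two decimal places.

Molar mass of Mg₃Si₂O₅(OH)₄: 3·24.305 + 2·28.085 + 9·15.999 + 4·1.008 = 277.108 g/mol.
Mass of O per formula unit: 9 × 15.999 = 143.991 g.
Weight fraction O = 143.991 / 277.108 = 0.5196.

51.96 weight percent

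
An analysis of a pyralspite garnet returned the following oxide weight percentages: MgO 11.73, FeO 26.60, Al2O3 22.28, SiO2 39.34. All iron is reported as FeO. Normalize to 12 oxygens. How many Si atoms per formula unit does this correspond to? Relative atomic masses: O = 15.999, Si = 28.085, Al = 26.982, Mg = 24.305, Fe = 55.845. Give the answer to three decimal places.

MgO: 11.73/40.304 = 0.29104 mol → 0.29104 mol Mg, 0.29104 mol O.
FeO: 26.60/71.844 = 0.37025 mol → 0.37025 mol Fe, 0.37025 mol O.
Al2O3: 22.28/101.961 = 0.21851 mol → 0.43702 mol Al, 0.65553 mol O.
SiO2: 39.34/60.083 = 0.65476 mol → 0.65476 mol Si, 1.30952 mol O.
Total oxygen = 2.62634 mol. Normalization factor = 12/2.62634 = 4.56910.
Si per 12 O = 0.65476 × 4.56910 = 2.992.

2.992 Si apfu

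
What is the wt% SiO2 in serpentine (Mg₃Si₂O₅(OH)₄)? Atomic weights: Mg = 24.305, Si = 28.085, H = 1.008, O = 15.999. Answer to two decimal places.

Formula mass = 277.108 g/mol.
2 Si → 2.0000 mol SiO2 per formula unit; M(SiO2) = 60.083, so SiO2 mass = 120.166 g.
120.166/277.108 × 100 = 43.36 wt%.

43.36 wt%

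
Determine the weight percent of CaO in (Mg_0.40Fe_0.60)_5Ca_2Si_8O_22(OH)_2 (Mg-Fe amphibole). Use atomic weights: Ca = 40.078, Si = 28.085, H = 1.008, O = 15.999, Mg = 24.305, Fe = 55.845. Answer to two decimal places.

Formula mass = 906.973 g/mol.
2 Ca → 2.0000 mol CaO per formula unit; M(CaO) = 56.077, so CaO mass = 112.154 g.
112.154/906.973 × 100 = 12.37 wt%.

12.37 wt%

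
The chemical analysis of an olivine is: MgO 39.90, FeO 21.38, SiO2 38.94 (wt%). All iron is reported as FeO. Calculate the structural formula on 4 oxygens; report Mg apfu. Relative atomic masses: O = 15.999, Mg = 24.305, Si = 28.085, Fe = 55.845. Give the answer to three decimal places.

MgO: 39.90/40.304 = 0.98998 mol → 0.98998 mol Mg, 0.98998 mol O.
FeO: 21.38/71.844 = 0.29759 mol → 0.29759 mol Fe, 0.29759 mol O.
SiO2: 38.94/60.083 = 0.64810 mol → 0.64810 mol Si, 1.29620 mol O.
Total oxygen = 2.58377 mol. Normalization factor = 4/2.58377 = 1.54813.
Mg per 4 O = 0.98998 × 1.54813 = 1.533.

1.533 Mg apfu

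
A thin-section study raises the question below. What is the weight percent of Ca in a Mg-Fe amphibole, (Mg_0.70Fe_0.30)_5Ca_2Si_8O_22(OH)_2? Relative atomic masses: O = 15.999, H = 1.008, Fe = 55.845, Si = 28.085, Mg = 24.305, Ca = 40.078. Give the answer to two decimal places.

Formula mass = 3.50×24.305 + 1.50×55.845 + 2×40.078 + 8×28.085 + 24×15.999 + 2×1.008 = 859.663 g/mol, of which 80.156 g is Ca.
So Ca makes up 80.156/859.663 = 0.0932 of the mass, i.e. 9.32%.

9.32 mass %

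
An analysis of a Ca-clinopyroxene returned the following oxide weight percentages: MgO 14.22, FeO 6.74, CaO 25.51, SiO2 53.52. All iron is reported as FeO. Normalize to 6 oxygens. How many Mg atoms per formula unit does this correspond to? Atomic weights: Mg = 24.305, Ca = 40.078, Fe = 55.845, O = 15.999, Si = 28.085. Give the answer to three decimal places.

0.789 Mg apfu

MgO: 14.22/40.304 = 0.35282 mol → 0.35282 mol Mg, 0.35282 mol O.
FeO: 6.74/71.844 = 0.09381 mol → 0.09381 mol Fe, 0.09381 mol O.
CaO: 25.51/56.077 = 0.45491 mol → 0.45491 mol Ca, 0.45491 mol O.
SiO2: 53.52/60.083 = 0.89077 mol → 0.89077 mol Si, 1.78154 mol O.
Total oxygen = 2.68308 mol. Normalization factor = 6/2.68308 = 2.23624.
Mg per 6 O = 0.35282 × 2.23624 = 0.789.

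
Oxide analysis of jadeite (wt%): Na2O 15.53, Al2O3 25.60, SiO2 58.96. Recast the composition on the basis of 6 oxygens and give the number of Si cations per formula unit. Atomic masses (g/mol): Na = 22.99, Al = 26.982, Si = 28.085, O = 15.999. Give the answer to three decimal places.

1.985 Si apfu

15.53 wt% Na2O ÷ 61.979 g/mol = 0.25057 mol, giving 0.50114 Na and 0.25057 O.
25.60 wt% Al2O3 ÷ 101.961 g/mol = 0.25108 mol, giving 0.50216 Al and 0.75324 O.
58.96 wt% SiO2 ÷ 60.083 g/mol = 0.98131 mol, giving 0.98131 Si and 1.96262 O.
Oxygen sums to 2.96643; scaling by 6/2.96643 = 2.02263 puts the formula on 6 O.
Si: 0.98131 × 2.02263 = 1.985 atoms per formula unit.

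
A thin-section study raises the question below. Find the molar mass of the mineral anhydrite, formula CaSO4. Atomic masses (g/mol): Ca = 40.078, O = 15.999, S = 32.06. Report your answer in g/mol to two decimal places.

M = 1*40.078 + 1*32.06 + 4*15.999

136.13 g/mol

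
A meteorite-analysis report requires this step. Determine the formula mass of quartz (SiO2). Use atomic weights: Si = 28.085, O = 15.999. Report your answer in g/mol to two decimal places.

Si: 1 × 28.085 = 28.0850
O: 2 × 15.999 = 31.9980
Summing the contributions gives the formula mass.

60.08 g/mol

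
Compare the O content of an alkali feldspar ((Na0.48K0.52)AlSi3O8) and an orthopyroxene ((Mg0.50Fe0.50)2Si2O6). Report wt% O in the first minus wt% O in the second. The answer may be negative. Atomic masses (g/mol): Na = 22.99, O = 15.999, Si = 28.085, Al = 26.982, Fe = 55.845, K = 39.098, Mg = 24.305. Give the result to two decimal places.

5.98 percentage points

M((Na0.48K0.52)AlSi3O8) = 270.595 g/mol, so wt% O = 127.992/270.595 × 100 = 47.30%.
M((Mg0.50Fe0.50)2Si2O6) = 232.314 g/mol, so wt% O = 95.994/232.314 × 100 = 41.32%.
47.30 − 41.32 = 5.98 pp.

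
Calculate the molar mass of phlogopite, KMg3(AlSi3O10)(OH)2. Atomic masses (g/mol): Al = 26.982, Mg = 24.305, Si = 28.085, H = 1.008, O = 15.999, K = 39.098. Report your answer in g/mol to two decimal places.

417.25 g/mol

K: 1 × 39.098 = 39.0980
Mg: 3 × 24.305 = 72.9150
Al: 1 × 26.982 = 26.9820
Si: 3 × 28.085 = 84.2550
O: 12 × 15.999 = 191.9880
H: 2 × 1.008 = 2.0160
Summing the contributions gives the formula mass.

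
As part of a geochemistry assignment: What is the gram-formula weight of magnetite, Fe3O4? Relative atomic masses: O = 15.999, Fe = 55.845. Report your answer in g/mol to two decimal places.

The formula mass is the sum 3·55.845 + 4·15.999.

231.53 g/mol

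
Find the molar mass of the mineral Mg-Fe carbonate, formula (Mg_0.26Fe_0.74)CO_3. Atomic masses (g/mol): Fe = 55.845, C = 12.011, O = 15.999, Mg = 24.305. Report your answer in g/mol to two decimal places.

Mg: 0.26 × 24.305 = 6.3193
Fe: 0.74 × 55.845 = 41.3253
C: 1 × 12.011 = 12.0110
O: 3 × 15.999 = 47.9970
Summing the contributions gives the formula mass.

107.65 g/mol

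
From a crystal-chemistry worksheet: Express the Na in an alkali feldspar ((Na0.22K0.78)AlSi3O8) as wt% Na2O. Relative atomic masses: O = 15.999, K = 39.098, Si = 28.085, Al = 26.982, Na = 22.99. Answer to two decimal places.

2.48 wt%

M((Na0.22K0.78)AlSi3O8) = 274.783 g/mol; M(Na2O) = 61.979 g/mol.
Moles Na2O per formula unit = 0.22 Na ÷ 2 = 0.1100.
Na2O fraction = (0.1100 × 61.979) / 274.783 = 6.818/274.783 = 0.0248.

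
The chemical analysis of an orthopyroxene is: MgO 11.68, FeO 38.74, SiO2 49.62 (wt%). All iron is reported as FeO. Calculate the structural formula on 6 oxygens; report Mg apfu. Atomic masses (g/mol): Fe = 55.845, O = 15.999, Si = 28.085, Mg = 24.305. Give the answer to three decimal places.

0.701 Mg apfu

11.68 wt% MgO ÷ 40.304 g/mol = 0.28980 mol, giving 0.28980 Mg and 0.28980 O.
38.74 wt% FeO ÷ 71.844 g/mol = 0.53922 mol, giving 0.53922 Fe and 0.53922 O.
49.62 wt% SiO2 ÷ 60.083 g/mol = 0.82586 mol, giving 0.82586 Si and 1.65172 O.
Oxygen sums to 2.48074; scaling by 6/2.48074 = 2.41863 puts the formula on 6 O.
Mg: 0.28980 × 2.41863 = 0.701 atoms per formula unit.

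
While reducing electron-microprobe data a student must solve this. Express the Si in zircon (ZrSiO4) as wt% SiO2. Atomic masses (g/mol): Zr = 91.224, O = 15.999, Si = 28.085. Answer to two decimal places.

Formula mass = 183.305 g/mol.
1 Si → 1.0000 mol SiO2 per formula unit; M(SiO2) = 60.083, so SiO2 mass = 60.083 g.
60.083/183.305 × 100 = 32.78 wt%.

32.78 wt%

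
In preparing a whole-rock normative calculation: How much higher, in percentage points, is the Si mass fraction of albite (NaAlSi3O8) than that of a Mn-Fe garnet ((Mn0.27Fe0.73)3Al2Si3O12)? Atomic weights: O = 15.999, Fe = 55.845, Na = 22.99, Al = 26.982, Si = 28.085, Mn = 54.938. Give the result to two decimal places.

First mineral: 84.255 g Si in 262.219 g formula = 32.13 wt% Si.
Second mineral: 84.255 g Si in 497.007 g formula = 16.95 wt% Si.
32.13% − 16.95% gives a difference of 15.18 percentage points.

15.18 percentage points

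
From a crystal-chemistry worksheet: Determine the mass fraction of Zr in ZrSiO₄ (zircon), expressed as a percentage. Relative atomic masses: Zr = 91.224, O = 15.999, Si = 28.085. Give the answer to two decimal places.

49.77 wt%

M(ZrSiO₄) = 183.305 g/mol.
Zr contributes 1 × 91.224 = 91.224 g per mole.
91.224/183.305 = 0.4977 → 49.77%.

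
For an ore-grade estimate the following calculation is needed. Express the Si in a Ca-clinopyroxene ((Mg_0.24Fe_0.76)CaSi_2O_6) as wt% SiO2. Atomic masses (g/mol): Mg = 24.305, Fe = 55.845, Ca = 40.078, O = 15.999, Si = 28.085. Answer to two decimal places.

49.96 wt%

Molar mass of (Mg_0.24Fe_0.76)CaSi_2O_6 = 0.24*24.305 + 0.76*55.845 + 1*40.078 + 2*28.085 + 6*15.999 = 240.517 g/mol.
Each formula unit contains 2 Si, equivalent to 2/1 = 2.0000 mol SiO2.
M(SiO2) = 1×28.085 + 2×15.999 = 60.083 g/mol.
Mass of SiO2 per formula unit = 2.0000 × 60.083 = 120.166 g.
SiO2 wt% = 120.166 / 240.517 × 100 = 49.96%.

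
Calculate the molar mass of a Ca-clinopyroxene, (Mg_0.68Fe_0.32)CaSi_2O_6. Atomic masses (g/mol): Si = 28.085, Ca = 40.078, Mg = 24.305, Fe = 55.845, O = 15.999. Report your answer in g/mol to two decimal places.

226.64 g/mol

The formula mass is the sum 0.68(24.305) + 0.32(55.845) + 1(40.078) + 2(28.085) + 6(15.999).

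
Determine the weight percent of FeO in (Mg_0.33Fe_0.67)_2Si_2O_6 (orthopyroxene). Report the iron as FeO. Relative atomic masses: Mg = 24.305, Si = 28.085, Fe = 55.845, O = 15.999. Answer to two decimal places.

Formula mass = 243.038 g/mol.
1.34 Fe → 1.3400 mol FeO per formula unit; M(FeO) = 71.844, so FeO mass = 96.271 g.
96.271/243.038 × 100 = 39.61 wt%.

39.61 wt%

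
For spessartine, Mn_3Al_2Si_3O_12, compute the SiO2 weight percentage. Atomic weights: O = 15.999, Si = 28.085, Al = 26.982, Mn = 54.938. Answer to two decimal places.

M(Mn_3Al_2Si_3O_12) = 495.021 g/mol; M(SiO2) = 60.083 g/mol.
Moles SiO2 per formula unit = 3 Si ÷ 1 = 3.0000.
SiO2 fraction = (3.0000 × 60.083) / 495.021 = 180.249/495.021 = 0.3641.

36.41 wt%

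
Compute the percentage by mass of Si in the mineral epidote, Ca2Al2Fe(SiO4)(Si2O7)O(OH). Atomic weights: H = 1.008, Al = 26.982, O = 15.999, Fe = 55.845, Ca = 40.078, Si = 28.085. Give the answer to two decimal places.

M(Ca2Al2Fe(SiO4)(Si2O7)O(OH)) = 483.215 g/mol.
Si contributes 3 × 28.085 = 84.255 g per mole.
84.255/483.215 = 0.1744 → 17.44%.

17.44 mass %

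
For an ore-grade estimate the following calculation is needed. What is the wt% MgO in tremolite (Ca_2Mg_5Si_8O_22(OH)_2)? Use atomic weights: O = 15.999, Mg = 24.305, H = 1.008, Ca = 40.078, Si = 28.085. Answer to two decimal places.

Molar mass of Ca_2Mg_5Si_8O_22(OH)_2 = 2×40.078 + 5×24.305 + 8×28.085 + 24×15.999 + 2×1.008 = 812.353 g/mol.
Each formula unit contains 5 Mg, equivalent to 5/1 = 5.0000 mol MgO.
M(MgO) = 1×24.305 + 1×15.999 = 40.304 g/mol.
Mass of MgO per formula unit = 5.0000 × 40.304 = 201.520 g.
MgO wt% = 201.520 / 812.353 × 100 = 24.81%.

24.81 wt%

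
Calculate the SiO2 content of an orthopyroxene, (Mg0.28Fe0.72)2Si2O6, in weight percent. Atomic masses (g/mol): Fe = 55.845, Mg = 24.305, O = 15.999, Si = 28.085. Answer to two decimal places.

48.81 wt%

M((Mg0.28Fe0.72)2Si2O6) = 246.192 g/mol; M(SiO2) = 60.083 g/mol.
Moles SiO2 per formula unit = 2 Si ÷ 1 = 2.0000.
SiO2 fraction = (2.0000 × 60.083) / 246.192 = 120.166/246.192 = 0.4881.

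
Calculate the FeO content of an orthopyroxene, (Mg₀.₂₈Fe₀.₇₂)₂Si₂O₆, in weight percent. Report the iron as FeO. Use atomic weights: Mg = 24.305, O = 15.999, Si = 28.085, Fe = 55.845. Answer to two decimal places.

42.02 wt%

Formula mass = 246.192 g/mol.
1.44 Fe → 1.4400 mol FeO per formula unit; M(FeO) = 71.844, so FeO mass = 103.455 g.
103.455/246.192 × 100 = 42.02 wt%.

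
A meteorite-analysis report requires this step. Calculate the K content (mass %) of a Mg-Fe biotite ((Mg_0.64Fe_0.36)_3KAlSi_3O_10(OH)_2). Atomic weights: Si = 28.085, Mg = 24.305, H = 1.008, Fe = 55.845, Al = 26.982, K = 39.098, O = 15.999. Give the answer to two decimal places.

M((Mg_0.64Fe_0.36)_3KAlSi_3O_10(OH)_2) = 451.317 g/mol.
K contributes 1 × 39.098 = 39.098 g per mole.
39.098/451.317 = 0.0866 → 8.66%.

8.66 mass %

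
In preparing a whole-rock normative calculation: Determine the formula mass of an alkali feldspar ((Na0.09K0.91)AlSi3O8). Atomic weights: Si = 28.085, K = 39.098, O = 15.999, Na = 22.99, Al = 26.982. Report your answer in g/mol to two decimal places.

The formula mass is the sum 0.09(22.99) + 0.91(39.098) + 1(26.982) + 3(28.085) + 8(15.999).

276.88 g/mol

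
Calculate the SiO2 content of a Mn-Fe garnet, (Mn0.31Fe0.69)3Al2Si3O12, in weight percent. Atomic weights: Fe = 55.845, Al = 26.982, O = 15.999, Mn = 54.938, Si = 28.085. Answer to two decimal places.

Formula mass = 496.898 g/mol.
3 Si → 3.0000 mol SiO2 per formula unit; M(SiO2) = 60.083, so SiO2 mass = 180.249 g.
180.249/496.898 × 100 = 36.27 wt%.

36.27 wt%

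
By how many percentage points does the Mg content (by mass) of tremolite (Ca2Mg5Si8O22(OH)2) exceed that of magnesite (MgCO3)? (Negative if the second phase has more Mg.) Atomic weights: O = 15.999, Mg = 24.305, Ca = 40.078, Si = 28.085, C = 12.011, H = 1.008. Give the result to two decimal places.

-13.87 percentage points

Mg in Ca2Mg5Si8O22(OH)2: molar mass 812.353 g/mol; 5×24.305 = 121.525 g → 14.96 wt%.
Mg in MgCO3: molar mass 84.313 g/mol; 1×24.305 = 24.305 g → 28.83 wt%.
Difference = 14.96 − 28.83 = -13.87 percentage points.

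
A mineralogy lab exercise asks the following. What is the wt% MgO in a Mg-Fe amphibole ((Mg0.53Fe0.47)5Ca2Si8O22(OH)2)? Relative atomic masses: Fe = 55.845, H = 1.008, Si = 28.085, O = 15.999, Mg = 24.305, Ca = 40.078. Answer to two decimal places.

12.05 wt%

M((Mg0.53Fe0.47)5Ca2Si8O22(OH)2) = 886.472 g/mol; M(MgO) = 40.304 g/mol.
Moles MgO per formula unit = 2.65 Mg ÷ 1 = 2.6500.
MgO fraction = (2.6500 × 40.304) / 886.472 = 106.806/886.472 = 0.1205.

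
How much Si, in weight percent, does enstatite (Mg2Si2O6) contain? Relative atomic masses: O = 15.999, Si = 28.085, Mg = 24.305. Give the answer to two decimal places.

M(Mg2Si2O6) = 200.774 g/mol.
Si contributes 2 × 28.085 = 56.170 g per mole.
56.170/200.774 = 0.2798 → 27.98%.

27.98 weight percent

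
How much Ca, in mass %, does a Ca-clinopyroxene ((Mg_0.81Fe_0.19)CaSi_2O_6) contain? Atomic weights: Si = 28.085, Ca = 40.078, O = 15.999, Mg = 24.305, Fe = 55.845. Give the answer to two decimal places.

Molar mass of (Mg_0.81Fe_0.19)CaSi_2O_6: 0.81*24.305 + 0.19*55.845 + 1*40.078 + 2*28.085 + 6*15.999 = 222.540 g/mol.
Mass of Ca per formula unit: 1 × 40.078 = 40.078 g.
Weight fraction Ca = 40.078 / 222.540 = 0.1801.

18.01 mass %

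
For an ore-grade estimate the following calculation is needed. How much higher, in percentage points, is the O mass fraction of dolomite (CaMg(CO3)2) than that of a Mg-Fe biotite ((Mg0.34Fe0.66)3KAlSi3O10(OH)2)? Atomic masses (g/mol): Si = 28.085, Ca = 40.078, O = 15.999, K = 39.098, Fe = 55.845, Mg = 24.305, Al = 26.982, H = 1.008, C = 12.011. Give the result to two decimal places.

12.04 percentage points

M(CaMg(CO3)2) = 184.399 g/mol, so wt% O = 95.994/184.399 × 100 = 52.06%.
M((Mg0.34Fe0.66)3KAlSi3O10(OH)2) = 479.703 g/mol, so wt% O = 191.988/479.703 × 100 = 40.02%.
52.06 − 40.02 = 12.04 pp.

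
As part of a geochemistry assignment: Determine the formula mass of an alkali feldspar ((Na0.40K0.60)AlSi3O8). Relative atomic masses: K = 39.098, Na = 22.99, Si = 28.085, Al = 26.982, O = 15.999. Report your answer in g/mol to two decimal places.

271.88 g/mol

M = 0.40*22.99 + 0.60*39.098 + 1*26.982 + 3*28.085 + 8*15.999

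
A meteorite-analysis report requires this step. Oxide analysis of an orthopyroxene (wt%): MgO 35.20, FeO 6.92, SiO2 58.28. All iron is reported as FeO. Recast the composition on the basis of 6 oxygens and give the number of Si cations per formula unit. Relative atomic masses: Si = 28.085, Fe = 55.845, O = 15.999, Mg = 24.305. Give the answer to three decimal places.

35.20 wt% MgO ÷ 40.304 g/mol = 0.87336 mol, giving 0.87336 Mg and 0.87336 O.
6.92 wt% FeO ÷ 71.844 g/mol = 0.09632 mol, giving 0.09632 Fe and 0.09632 O.
58.28 wt% SiO2 ÷ 60.083 g/mol = 0.96999 mol, giving 0.96999 Si and 1.93998 O.
Oxygen sums to 2.90966; scaling by 6/2.90966 = 2.06210 puts the formula on 6 O.
Si: 0.96999 × 2.06210 = 2.000 atoms per formula unit.

2.000 Si apfu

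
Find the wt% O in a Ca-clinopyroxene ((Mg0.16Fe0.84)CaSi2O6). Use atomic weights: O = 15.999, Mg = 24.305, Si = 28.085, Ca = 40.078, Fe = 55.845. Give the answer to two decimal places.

M((Mg0.16Fe0.84)CaSi2O6) = 243.041 g/mol.
O contributes 6 × 15.999 = 95.994 g per mole.
95.994/243.041 = 0.3950 → 39.50%.

39.50 weight percent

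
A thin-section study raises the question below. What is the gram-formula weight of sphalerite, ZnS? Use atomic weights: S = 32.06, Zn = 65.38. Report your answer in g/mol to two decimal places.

97.44 g/mol

Zn: 1 × 65.38 = 65.3800
S: 1 × 32.06 = 32.0600
Summing the contributions gives the formula mass.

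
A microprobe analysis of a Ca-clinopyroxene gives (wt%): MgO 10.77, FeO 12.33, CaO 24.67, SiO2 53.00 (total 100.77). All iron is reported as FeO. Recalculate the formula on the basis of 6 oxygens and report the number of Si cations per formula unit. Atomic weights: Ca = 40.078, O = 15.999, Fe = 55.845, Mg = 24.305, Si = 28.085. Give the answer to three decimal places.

2.003 Si apfu

MgO: 10.77/40.304 = 0.26722 mol → 0.26722 mol Mg, 0.26722 mol O.
FeO: 12.33/71.844 = 0.17162 mol → 0.17162 mol Fe, 0.17162 mol O.
CaO: 24.67/56.077 = 0.43993 mol → 0.43993 mol Ca, 0.43993 mol O.
SiO2: 53.00/60.083 = 0.88211 mol → 0.88211 mol Si, 1.76422 mol O.
Total oxygen = 2.64299 mol. Normalization factor = 6/2.64299 = 2.27016.
Si per 6 O = 0.88211 × 2.27016 = 2.003.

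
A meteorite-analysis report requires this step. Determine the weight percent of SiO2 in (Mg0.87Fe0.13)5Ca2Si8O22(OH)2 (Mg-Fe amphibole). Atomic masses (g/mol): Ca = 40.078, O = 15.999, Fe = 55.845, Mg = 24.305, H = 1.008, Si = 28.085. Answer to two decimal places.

Molar mass of (Mg0.87Fe0.13)5Ca2Si8O22(OH)2 = 4.35*24.305 + 0.65*55.845 + 2*40.078 + 8*28.085 + 24*15.999 + 2*1.008 = 832.854 g/mol.
Each formula unit contains 8 Si, equivalent to 8/1 = 8.0000 mol SiO2.
M(SiO2) = 1×28.085 + 2×15.999 = 60.083 g/mol.
Mass of SiO2 per formula unit = 8.0000 × 60.083 = 480.664 g.
SiO2 wt% = 480.664 / 832.854 × 100 = 57.71%.

57.71 wt%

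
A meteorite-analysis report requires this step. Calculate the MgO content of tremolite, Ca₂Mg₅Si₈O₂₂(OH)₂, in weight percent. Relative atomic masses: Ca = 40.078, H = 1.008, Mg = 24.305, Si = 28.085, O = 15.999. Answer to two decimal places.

Formula mass = 812.353 g/mol.
5 Mg → 5.0000 mol MgO per formula unit; M(MgO) = 40.304, so MgO mass = 201.520 g.
201.520/812.353 × 100 = 24.81 wt%.

24.81 wt%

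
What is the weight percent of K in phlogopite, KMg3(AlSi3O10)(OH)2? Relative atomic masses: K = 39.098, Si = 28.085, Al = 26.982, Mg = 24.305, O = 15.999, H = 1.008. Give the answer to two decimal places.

9.37 weight percent

Formula mass = 1×39.098 + 3×24.305 + 1×26.982 + 3×28.085 + 12×15.999 + 2×1.008 = 417.254 g/mol, of which 39.098 g is K.
So K makes up 39.098/417.254 = 0.0937 of the mass, i.e. 9.37%.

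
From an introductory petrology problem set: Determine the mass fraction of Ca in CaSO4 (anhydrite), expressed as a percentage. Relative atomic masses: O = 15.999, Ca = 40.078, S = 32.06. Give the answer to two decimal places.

M(CaSO4) = 136.134 g/mol.
Ca contributes 1 × 40.078 = 40.078 g per mole.
40.078/136.134 = 0.2944 → 29.44%.

29.44 wt%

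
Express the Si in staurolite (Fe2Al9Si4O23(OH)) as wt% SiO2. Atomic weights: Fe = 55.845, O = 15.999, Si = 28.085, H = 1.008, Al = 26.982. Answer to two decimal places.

M(Fe2Al9Si4O23(OH)) = 851.852 g/mol; M(SiO2) = 60.083 g/mol.
Moles SiO2 per formula unit = 4 Si ÷ 1 = 4.0000.
SiO2 fraction = (4.0000 × 60.083) / 851.852 = 240.332/851.852 = 0.2821.

28.21 wt%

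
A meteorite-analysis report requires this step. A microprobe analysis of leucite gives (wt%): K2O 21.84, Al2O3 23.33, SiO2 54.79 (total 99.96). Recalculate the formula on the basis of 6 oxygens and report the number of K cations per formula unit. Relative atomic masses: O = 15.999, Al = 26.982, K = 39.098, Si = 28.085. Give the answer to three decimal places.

K2O: 21.84/94.195 = 0.23186 mol → 0.46372 mol K, 0.23186 mol O.
Al2O3: 23.33/101.961 = 0.22881 mol → 0.45762 mol Al, 0.68643 mol O.
SiO2: 54.79/60.083 = 0.91191 mol → 0.91191 mol Si, 1.82382 mol O.
Total oxygen = 2.74211 mol. Normalization factor = 6/2.74211 = 2.18810.
K per 6 O = 0.46372 × 2.18810 = 1.015.

1.015 K apfu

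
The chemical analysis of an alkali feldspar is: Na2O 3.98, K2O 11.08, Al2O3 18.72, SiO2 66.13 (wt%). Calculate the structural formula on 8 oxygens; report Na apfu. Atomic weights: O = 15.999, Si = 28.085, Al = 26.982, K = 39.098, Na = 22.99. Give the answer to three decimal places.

0.350 Na apfu

Na2O: 3.98/61.979 = 0.06422 mol → 0.12844 mol Na, 0.06422 mol O.
K2O: 11.08/94.195 = 0.11763 mol → 0.23526 mol K, 0.11763 mol O.
Al2O3: 18.72/101.961 = 0.18360 mol → 0.36720 mol Al, 0.55080 mol O.
SiO2: 66.13/60.083 = 1.10064 mol → 1.10064 mol Si, 2.20128 mol O.
Total oxygen = 2.93393 mol. Normalization factor = 8/2.93393 = 2.72672.
Na per 8 O = 0.12844 × 2.72672 = 0.350.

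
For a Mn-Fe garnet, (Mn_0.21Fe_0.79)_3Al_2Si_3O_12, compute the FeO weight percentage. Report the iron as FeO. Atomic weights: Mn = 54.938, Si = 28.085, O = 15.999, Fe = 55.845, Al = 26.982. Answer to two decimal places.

M((Mn_0.21Fe_0.79)_3Al_2Si_3O_12) = 497.171 g/mol; M(FeO) = 71.844 g/mol.
Moles FeO per formula unit = 2.37 Fe ÷ 1 = 2.3700.
FeO fraction = (2.3700 × 71.844) / 497.171 = 170.270/497.171 = 0.3425.

34.25 wt%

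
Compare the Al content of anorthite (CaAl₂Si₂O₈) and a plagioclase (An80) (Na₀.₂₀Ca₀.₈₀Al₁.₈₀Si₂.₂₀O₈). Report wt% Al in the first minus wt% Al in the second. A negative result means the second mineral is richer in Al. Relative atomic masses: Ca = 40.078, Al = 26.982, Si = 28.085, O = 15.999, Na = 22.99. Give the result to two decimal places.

M(CaAl₂Si₂O₈) = 278.204 g/mol, so wt% Al = 53.964/278.204 × 100 = 19.40%.
M(Na₀.₂₀Ca₀.₈₀Al₁.₈₀Si₂.₂₀O₈) = 275.007 g/mol, so wt% Al = 48.568/275.007 × 100 = 17.66%.
19.40 − 17.66 = 1.74 pp.

1.74 percentage points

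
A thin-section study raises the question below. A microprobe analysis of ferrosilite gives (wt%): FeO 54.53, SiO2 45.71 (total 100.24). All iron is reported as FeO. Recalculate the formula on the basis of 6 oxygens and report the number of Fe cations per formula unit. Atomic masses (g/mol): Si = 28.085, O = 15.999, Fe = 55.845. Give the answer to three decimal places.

FeO (M=71.844): mol = 0.75901; Fe = 0.75901, O = 0.75901.
SiO2 (M=60.083): mol = 0.76078; Si = 0.76078, O = 1.52156.
ΣO = 2.28057; factor = 6/ΣO = 2.63092.
Fe apfu = 0.75901 × 2.63092 = 1.997.

1.997 Fe apfu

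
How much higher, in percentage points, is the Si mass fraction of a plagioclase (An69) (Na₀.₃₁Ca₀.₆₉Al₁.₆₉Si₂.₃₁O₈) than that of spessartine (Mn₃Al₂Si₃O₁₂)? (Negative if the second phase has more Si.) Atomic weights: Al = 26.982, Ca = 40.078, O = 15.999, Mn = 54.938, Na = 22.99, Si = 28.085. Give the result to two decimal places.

First mineral: 64.876 g Si in 273.249 g formula = 23.74 wt% Si.
Second mineral: 84.255 g Si in 495.021 g formula = 17.02 wt% Si.
23.74% − 17.02% gives a difference of 6.72 percentage points.

6.72 percentage points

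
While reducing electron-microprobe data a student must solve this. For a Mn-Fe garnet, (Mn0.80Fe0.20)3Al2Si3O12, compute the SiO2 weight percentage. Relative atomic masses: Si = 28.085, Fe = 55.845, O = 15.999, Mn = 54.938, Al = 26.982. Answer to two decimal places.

Formula mass = 495.565 g/mol.
3 Si → 3.0000 mol SiO2 per formula unit; M(SiO2) = 60.083, so SiO2 mass = 180.249 g.
180.249/495.565 × 100 = 36.37 wt%.

36.37 wt%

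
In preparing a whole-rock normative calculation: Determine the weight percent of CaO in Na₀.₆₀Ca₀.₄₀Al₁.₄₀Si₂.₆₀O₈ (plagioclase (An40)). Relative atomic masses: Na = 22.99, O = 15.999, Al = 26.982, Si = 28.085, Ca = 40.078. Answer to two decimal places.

Molar mass of Na₀.₆₀Ca₀.₄₀Al₁.₄₀Si₂.₆₀O₈ = 0.60·22.99 + 0.40·40.078 + 1.40·26.982 + 2.60·28.085 + 8·15.999 = 268.613 g/mol.
Each formula unit contains 0.40 Ca, equivalent to 0.40/1 = 0.4000 mol CaO.
M(CaO) = 1×40.078 + 1×15.999 = 56.077 g/mol.
Mass of CaO per formula unit = 0.4000 × 56.077 = 22.431 g.
CaO wt% = 22.431 / 268.613 × 100 = 8.35%.

8.35 wt%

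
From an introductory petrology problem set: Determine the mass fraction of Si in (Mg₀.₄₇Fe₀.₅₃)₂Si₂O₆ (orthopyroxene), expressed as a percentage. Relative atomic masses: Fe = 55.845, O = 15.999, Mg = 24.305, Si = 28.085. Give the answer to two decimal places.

Molar mass of (Mg₀.₄₇Fe₀.₅₃)₂Si₂O₆: 0.94×24.305 + 1.06×55.845 + 2×28.085 + 6×15.999 = 234.206 g/mol.
Mass of Si per formula unit: 2 × 28.085 = 56.170 g.
Weight fraction Si = 56.170 / 234.206 = 0.2398.

23.98 weight percent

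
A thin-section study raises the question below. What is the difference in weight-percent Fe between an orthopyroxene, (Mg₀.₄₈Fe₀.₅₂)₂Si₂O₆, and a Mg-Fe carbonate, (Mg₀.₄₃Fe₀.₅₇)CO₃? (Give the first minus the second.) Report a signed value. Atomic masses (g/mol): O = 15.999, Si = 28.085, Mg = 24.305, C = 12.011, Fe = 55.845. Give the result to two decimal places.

-6.25 percentage points

Fe in (Mg₀.₄₈Fe₀.₅₂)₂Si₂O₆: molar mass 233.576 g/mol; 1.04×55.845 = 58.079 g → 24.87 wt%.
Fe in (Mg₀.₄₃Fe₀.₅₇)CO₃: molar mass 102.291 g/mol; 0.57×55.845 = 31.832 g → 31.12 wt%.
Difference = 24.87 − 31.12 = -6.25 percentage points.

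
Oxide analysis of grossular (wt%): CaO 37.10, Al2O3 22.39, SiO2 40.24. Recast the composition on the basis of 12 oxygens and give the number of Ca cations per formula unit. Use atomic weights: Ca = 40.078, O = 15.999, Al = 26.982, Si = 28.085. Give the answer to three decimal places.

2.985 Ca apfu

37.10 wt% CaO ÷ 56.077 g/mol = 0.66159 mol, giving 0.66159 Ca and 0.66159 O.
22.39 wt% Al2O3 ÷ 101.961 g/mol = 0.21959 mol, giving 0.43918 Al and 0.65877 O.
40.24 wt% SiO2 ÷ 60.083 g/mol = 0.66974 mol, giving 0.66974 Si and 1.33948 O.
Oxygen sums to 2.65984; scaling by 12/2.65984 = 4.51155 puts the formula on 12 O.
Ca: 0.66159 × 4.51155 = 2.985 atoms per formula unit.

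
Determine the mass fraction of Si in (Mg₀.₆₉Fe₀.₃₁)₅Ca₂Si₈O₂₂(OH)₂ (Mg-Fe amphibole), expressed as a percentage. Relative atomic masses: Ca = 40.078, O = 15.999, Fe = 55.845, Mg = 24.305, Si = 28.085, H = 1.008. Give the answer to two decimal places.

M((Mg₀.₆₉Fe₀.₃₁)₅Ca₂Si₈O₂₂(OH)₂) = 861.240 g/mol.
Si contributes 8 × 28.085 = 224.680 g per mole.
224.680/861.240 = 0.2609 → 26.09%.

26.09 wt%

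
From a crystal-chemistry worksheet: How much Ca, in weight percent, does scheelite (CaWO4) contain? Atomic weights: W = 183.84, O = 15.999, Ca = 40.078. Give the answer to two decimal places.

Formula mass = 1·40.078 + 1·183.84 + 4·15.999 = 287.914 g/mol, of which 40.078 g is Ca.
So Ca makes up 40.078/287.914 = 0.1392 of the mass, i.e. 13.92%.

13.92 weight percent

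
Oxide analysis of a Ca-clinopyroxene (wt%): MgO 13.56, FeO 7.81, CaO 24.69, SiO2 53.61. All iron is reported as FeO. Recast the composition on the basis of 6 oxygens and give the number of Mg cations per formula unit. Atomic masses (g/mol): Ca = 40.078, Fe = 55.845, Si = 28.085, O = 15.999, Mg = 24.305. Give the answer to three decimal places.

MgO: 13.56/40.304 = 0.33644 mol → 0.33644 mol Mg, 0.33644 mol O.
FeO: 7.81/71.844 = 0.10871 mol → 0.10871 mol Fe, 0.10871 mol O.
CaO: 24.69/56.077 = 0.44029 mol → 0.44029 mol Ca, 0.44029 mol O.
SiO2: 53.61/60.083 = 0.89227 mol → 0.89227 mol Si, 1.78454 mol O.
Total oxygen = 2.66998 mol. Normalization factor = 6/2.66998 = 2.24721.
Mg per 6 O = 0.33644 × 2.24721 = 0.756.

0.756 Mg apfu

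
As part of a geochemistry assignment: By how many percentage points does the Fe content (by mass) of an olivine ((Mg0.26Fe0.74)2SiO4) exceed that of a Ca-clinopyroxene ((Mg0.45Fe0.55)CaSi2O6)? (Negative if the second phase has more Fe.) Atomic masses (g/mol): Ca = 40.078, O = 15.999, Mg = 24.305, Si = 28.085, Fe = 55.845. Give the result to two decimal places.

First mineral: 82.651 g Fe in 187.370 g formula = 44.11 wt% Fe.
Second mineral: 30.715 g Fe in 233.894 g formula = 13.13 wt% Fe.
44.11% − 13.13% gives a difference of 30.98 percentage points.

30.98 percentage points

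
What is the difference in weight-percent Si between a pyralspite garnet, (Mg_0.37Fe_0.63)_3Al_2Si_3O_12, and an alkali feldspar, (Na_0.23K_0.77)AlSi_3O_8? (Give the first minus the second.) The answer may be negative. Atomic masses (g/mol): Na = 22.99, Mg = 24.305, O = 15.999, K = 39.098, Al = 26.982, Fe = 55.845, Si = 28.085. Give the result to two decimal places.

M((Mg_0.37Fe_0.63)_3Al_2Si_3O_12) = 462.733 g/mol, so wt% Si = 84.255/462.733 × 100 = 18.21%.
M((Na_0.23K_0.77)AlSi_3O_8) = 274.622 g/mol, so wt% Si = 84.255/274.622 × 100 = 30.68%.
18.21 − 30.68 = -12.47 pp.

-12.47 percentage points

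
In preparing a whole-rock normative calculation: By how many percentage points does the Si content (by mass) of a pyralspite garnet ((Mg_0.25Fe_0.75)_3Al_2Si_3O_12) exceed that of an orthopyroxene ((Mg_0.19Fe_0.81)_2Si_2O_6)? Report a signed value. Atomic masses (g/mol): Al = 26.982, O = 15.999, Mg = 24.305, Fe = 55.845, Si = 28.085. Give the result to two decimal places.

-4.53 percentage points

First mineral: 84.255 g Si in 474.087 g formula = 17.77 wt% Si.
Second mineral: 56.170 g Si in 251.869 g formula = 22.30 wt% Si.
17.77% − 22.30% gives a difference of -4.53 percentage points.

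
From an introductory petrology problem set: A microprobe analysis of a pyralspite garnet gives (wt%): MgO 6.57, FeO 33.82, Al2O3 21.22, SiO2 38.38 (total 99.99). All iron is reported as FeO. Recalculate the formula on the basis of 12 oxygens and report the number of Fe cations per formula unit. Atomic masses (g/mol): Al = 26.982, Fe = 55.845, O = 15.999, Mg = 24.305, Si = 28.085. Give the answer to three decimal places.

MgO (M=40.304): mol = 0.16301; Mg = 0.16301, O = 0.16301.
FeO (M=71.844): mol = 0.47074; Fe = 0.47074, O = 0.47074.
Al2O3 (M=101.961): mol = 0.20812; Al = 0.41624, O = 0.62436.
SiO2 (M=60.083): mol = 0.63878; Si = 0.63878, O = 1.27756.
ΣO = 2.53567; factor = 12/ΣO = 4.73248.
Fe apfu = 0.47074 × 4.73248 = 2.228.

2.228 Fe apfu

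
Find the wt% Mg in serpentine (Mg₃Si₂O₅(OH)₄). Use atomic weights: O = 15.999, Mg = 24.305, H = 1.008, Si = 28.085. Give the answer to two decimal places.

26.31 mass %

Molar mass of Mg₃Si₂O₅(OH)₄: 3·24.305 + 2·28.085 + 9·15.999 + 4·1.008 = 277.108 g/mol.
Mass of Mg per formula unit: 3 × 24.305 = 72.915 g.
Weight fraction Mg = 72.915 / 277.108 = 0.2631.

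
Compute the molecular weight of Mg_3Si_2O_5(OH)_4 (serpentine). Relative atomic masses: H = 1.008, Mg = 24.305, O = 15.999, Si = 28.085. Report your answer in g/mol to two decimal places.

277.11 g/mol

M = 3×24.305 + 2×28.085 + 9×15.999 + 4×1.008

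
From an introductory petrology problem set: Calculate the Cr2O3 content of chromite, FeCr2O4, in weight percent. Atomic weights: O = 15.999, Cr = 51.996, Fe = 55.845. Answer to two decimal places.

M(FeCr2O4) = 223.833 g/mol; M(Cr2O3) = 151.989 g/mol.
Moles Cr2O3 per formula unit = 2 Cr ÷ 2 = 1.0000.
Cr2O3 fraction = (1.0000 × 151.989) / 223.833 = 151.989/223.833 = 0.6790.

67.90 wt%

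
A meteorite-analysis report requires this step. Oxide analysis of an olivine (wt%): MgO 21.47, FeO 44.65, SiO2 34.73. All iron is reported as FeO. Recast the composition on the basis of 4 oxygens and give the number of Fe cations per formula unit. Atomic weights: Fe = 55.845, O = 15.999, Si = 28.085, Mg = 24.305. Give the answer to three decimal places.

1.076 Fe apfu

21.47 wt% MgO ÷ 40.304 g/mol = 0.53270 mol, giving 0.53270 Mg and 0.53270 O.
44.65 wt% FeO ÷ 71.844 g/mol = 0.62149 mol, giving 0.62149 Fe and 0.62149 O.
34.73 wt% SiO2 ÷ 60.083 g/mol = 0.57803 mol, giving 0.57803 Si and 1.15606 O.
Oxygen sums to 2.31025; scaling by 4/2.31025 = 1.73141 puts the formula on 4 O.
Fe: 0.62149 × 1.73141 = 1.076 atoms per formula unit.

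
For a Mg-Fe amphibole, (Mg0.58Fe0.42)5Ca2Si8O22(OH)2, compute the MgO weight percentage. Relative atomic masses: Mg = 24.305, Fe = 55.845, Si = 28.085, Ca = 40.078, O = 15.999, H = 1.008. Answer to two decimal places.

13.30 wt%

Formula mass = 878.587 g/mol.
2.90 Mg → 2.9000 mol MgO per formula unit; M(MgO) = 40.304, so MgO mass = 116.882 g.
116.882/878.587 × 100 = 13.30 wt%.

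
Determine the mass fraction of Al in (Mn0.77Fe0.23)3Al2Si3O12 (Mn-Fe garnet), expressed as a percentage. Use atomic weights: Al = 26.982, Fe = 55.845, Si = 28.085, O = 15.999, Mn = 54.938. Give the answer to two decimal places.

Molar mass of (Mn0.77Fe0.23)3Al2Si3O12: 2.31·54.938 + 0.69·55.845 + 2·26.982 + 3·28.085 + 12·15.999 = 495.647 g/mol.
Mass of Al per formula unit: 2 × 26.982 = 53.964 g.
Weight fraction Al = 53.964 / 495.647 = 0.1089.

10.89 mass %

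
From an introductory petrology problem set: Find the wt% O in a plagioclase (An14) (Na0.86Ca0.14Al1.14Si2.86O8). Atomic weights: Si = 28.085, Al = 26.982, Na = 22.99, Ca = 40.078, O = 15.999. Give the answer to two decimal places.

48.40 weight percent

Molar mass of Na0.86Ca0.14Al1.14Si2.86O8: 0.86*22.99 + 0.14*40.078 + 1.14*26.982 + 2.86*28.085 + 8*15.999 = 264.457 g/mol.
Mass of O per formula unit: 8 × 15.999 = 127.992 g.
Weight fraction O = 127.992 / 264.457 = 0.4840.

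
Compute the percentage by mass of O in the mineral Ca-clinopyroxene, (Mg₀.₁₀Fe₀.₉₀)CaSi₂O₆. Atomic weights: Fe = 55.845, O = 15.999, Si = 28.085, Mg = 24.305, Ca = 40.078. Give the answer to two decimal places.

39.19 weight percent

Formula mass = 0.10*24.305 + 0.90*55.845 + 1*40.078 + 2*28.085 + 6*15.999 = 244.933 g/mol, of which 95.994 g is O.
So O makes up 95.994/244.933 = 0.3919 of the mass, i.e. 39.19%.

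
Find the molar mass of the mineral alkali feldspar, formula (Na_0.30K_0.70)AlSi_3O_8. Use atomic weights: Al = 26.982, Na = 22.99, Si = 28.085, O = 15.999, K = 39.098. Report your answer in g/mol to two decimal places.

The formula mass is the sum 0.30·22.99 + 0.70·39.098 + 1·26.982 + 3·28.085 + 8·15.999.

273.49 g/mol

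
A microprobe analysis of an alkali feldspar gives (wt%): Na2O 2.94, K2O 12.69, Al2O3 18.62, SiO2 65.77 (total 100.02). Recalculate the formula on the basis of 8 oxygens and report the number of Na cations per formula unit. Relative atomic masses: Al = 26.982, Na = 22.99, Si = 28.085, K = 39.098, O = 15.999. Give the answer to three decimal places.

0.260 Na apfu

Na2O: 2.94/61.979 = 0.04744 mol → 0.09488 mol Na, 0.04744 mol O.
K2O: 12.69/94.195 = 0.13472 mol → 0.26944 mol K, 0.13472 mol O.
Al2O3: 18.62/101.961 = 0.18262 mol → 0.36524 mol Al, 0.54786 mol O.
SiO2: 65.77/60.083 = 1.09465 mol → 1.09465 mol Si, 2.18930 mol O.
Total oxygen = 2.91932 mol. Normalization factor = 8/2.91932 = 2.74036.
Na per 8 O = 0.09488 × 2.74036 = 0.260.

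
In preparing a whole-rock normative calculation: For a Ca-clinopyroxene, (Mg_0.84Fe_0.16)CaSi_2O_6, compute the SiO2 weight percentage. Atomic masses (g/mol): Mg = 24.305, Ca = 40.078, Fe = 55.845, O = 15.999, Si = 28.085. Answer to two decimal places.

54.23 wt%

Molar mass of (Mg_0.84Fe_0.16)CaSi_2O_6 = 0.84·24.305 + 0.16·55.845 + 1·40.078 + 2·28.085 + 6·15.999 = 221.593 g/mol.
Each formula unit contains 2 Si, equivalent to 2/1 = 2.0000 mol SiO2.
M(SiO2) = 1×28.085 + 2×15.999 = 60.083 g/mol.
Mass of SiO2 per formula unit = 2.0000 × 60.083 = 120.166 g.
SiO2 wt% = 120.166 / 221.593 × 100 = 54.23%.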